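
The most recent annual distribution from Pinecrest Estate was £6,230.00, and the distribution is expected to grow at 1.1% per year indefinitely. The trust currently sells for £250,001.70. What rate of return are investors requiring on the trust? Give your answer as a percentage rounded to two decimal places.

D₁ = £6,230.00 × 1.011 = £6,298.5300
P = D₁/(r − g) ⇒ r = D₁/P + g = £6,298.5300/£250,001.70 + 0.011 = 0.025194 + 0.011 = 0.036194

3.62%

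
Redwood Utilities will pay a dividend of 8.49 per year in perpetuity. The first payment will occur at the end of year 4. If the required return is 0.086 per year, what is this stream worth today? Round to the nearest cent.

Value at end of year 3: C / r = 8.49 / 0.086 = 98.7209
Discount to today: PV = 98.7209 / (1 + 0.086)^3 = 98.7209 / 1.280824 = 77.08

77.08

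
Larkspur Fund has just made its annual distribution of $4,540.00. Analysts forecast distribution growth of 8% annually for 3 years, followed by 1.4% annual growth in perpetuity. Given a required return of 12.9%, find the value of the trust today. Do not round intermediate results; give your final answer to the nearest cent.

$47513.31

D_1 = 4903.20000
D_2 = 5295.45600
D_3 = 5719.09248
Terminal value at year 3: TV = D_3×(1+g_2)/(r−g_2) = 5799.15977/0.115 = 50427.47630
P_0 = D_1/(1+r)^1 + D_2/(1+r)^2 + D_3/(1+r)^3 + TV/(1+r)^3
    = 4342.95837 + 4154.46859 + 3974.15950 + 35041.71944 = 47513.30591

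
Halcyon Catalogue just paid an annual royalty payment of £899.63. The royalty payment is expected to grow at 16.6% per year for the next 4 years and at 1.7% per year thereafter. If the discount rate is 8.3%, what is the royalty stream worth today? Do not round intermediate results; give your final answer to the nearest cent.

£22968.96

D_1 = 1048.96858
D_2 = 1223.09736
D_3 = 1426.13153
D_4 = 1662.86936
Terminal value at year 4: TV = D_4×(1+g_2)/(r−g_2) = 1691.13814/0.066 = 25623.30514
P_0 = D_1/(1+r)^1 + D_2/(1+r)^2 + D_3/(1+r)^3 + D_4/(1+r)^4 + TV/(1+r)^4
    = 968.57671 + 1042.80743 + 1122.72711 + 1208.77176 + 18626.07391 = 22968.95693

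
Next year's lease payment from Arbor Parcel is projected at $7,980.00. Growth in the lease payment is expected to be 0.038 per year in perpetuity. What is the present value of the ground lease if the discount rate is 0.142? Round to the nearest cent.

$76730.77

Growing perpetuity: P = D₁ / (r − g) = $7,980.0000 / (0.142 − 0.038) = $76,730.77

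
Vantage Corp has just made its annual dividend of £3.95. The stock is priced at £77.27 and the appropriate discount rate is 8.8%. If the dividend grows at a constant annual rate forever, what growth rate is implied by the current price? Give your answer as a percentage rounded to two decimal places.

P = D₀(1+g)/(r−g) ⇒ P(r−g) = D₀(1+g) ⇒ g(P+D₀) = P·r − D₀
g = (P·r − D₀)/(P + D₀) = (£77.27×0.088 − £3.95) / (£77.27 + £3.95) = 0.035087

3.51%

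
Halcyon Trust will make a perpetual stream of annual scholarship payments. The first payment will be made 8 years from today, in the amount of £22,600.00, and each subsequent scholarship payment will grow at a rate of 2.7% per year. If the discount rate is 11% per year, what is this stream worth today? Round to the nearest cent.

Value at end of year 7: C₁ / (r − g) = £22,600.00 / (0.11 − 0.027) = £272,289.1566
Discount to today: PV = £272,289.1566 / (1 + 0.11)^7 = £272,289.1566 / 2.076160 = £131,150.36

£131150.36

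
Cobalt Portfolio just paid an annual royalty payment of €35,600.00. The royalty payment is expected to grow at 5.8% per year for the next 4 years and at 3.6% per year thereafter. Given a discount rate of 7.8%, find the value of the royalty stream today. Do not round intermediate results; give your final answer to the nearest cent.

D_1 = 37664.80000
D_2 = 39849.35840
D_3 = 42160.62119
D_4 = 44605.93722
Terminal value at year 4: TV = D_4×(1+g_2)/(r−g_2) = 46211.75096/0.042 = 1100279.78466
P_0 = D_1/(1+r)^1 + D_2/(1+r)^2 + D_3/(1+r)^3 + D_4/(1+r)^4 + TV/(1+r)^4
    = 34939.51763 + 34291.28910 + 33655.08707 + 33030.68843 + 814756.98119 = 950673.56342

€950673.56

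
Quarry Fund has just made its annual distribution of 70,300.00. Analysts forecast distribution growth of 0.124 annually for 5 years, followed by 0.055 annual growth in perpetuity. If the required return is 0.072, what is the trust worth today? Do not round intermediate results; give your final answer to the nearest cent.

5934698.96

D_1 = 79017.20000
D_2 = 88815.33280
D_3 = 99828.43407
D_4 = 112207.15989
D_5 = 126120.84772
Terminal value at year 5: TV = D_5×(1+g_2)/(r−g_2) = 133057.49434/0.017 = 7826911.43192
P_0 = D_1/(1+r)^1 + D_2/(1+r)^2 + D_3/(1+r)^3 + D_4/(1+r)^4 + D_5/(1+r)^5 + TV/(1+r)^5
    = 73710.07463 + 77285.56332 + 81034.48990 + 84965.26740 + 89086.71693 + 5528616.84499 = 5934698.95717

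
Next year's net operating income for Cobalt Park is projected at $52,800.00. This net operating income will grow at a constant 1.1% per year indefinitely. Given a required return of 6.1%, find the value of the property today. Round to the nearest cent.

$1056000.00

Growing perpetuity: P = D₁ / (r − g) = $52,800.0000 / (0.061 − 0.011) = $1,056,000.00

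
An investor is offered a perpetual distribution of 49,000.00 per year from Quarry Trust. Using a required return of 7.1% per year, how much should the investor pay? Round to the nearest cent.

690140.85

Level perpetuity: PV = C / r = 49,000.00 / 0.071 = 690,140.85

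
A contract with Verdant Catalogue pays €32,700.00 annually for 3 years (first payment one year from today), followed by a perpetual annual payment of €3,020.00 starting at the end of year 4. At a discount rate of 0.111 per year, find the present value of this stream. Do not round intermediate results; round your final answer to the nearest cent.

€99610.70

PV of 3-year annuity: €32,700.00 × [1 − (1+0.111)^−3] / 0.111 = 79770.69441
Perpetuity value at year 3: €3,020.00 / 0.111 = 27207.20721
PV of perpetuity: 27207.20721 / (1+0.111)^3 = 19840.00546
Total PV = 79770.69441 + 19840.00546 = 99610.69987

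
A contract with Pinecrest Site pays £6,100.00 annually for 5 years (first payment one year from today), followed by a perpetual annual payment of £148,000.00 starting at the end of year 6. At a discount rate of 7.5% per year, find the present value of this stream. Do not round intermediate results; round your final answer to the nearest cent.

PV of 5-year annuity: £6,100.00 × [1 − (1+0.075)^−5] / 0.075 = 24679.89790
Perpetuity value at year 5: £148,000.00 / 0.075 = 1973333.33333
PV of perpetuity: 1973333.33333 / (1+0.075)^5 = 1374542.36784
Total PV = 24679.89790 + 1374542.36784 = 1399222.26574

£1399222.27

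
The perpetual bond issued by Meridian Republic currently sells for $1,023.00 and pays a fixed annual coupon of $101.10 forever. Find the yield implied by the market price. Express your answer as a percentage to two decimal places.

9.88%

P = C/r ⇒ r = C/P = $101.10/$1,023.00 = 0.098827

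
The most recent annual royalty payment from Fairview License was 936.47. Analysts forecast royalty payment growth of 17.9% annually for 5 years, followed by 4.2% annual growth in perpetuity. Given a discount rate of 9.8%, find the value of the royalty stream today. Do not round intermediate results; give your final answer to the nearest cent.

30699.50

D_1 = 1104.09813
D_2 = 1301.73170
D_3 = 1534.74167
D_4 = 1809.46043
D_5 = 2133.35384
Terminal value at year 5: TV = D_5×(1+g_2)/(r−g_2) = 2222.95471/0.056 = 39695.61974
P_0 = D_1/(1+r)^1 + D_2/(1+r)^2 + D_3/(1+r)^3 + D_4/(1+r)^4 + D_5/(1+r)^5 + TV/(1+r)^5
    = 1005.55385 + 1079.73405 + 1159.38657 + 1244.91508 + 1336.75308 + 24873.15556 = 30699.49820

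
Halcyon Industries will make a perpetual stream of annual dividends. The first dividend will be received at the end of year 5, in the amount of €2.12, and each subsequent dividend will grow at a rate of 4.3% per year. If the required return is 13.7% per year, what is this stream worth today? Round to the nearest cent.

Value at end of year 4: C₁ / (r − g) = €2.12 / (0.137 − 0.043) = €22.5532
Discount to today: PV = €22.5532 / (1 + 0.137)^4 = €22.5532 / 1.671252 = €13.49

€13.49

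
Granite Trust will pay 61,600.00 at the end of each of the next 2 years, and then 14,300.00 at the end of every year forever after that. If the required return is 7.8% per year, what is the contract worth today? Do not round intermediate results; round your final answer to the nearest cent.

PV of 2-year annuity: 61,600.00 × [1 − (1+0.078)^−2] / 0.078 = 110151.07342
Perpetuity value at year 2: 14,300.00 / 0.078 = 183333.33333
PV of perpetuity: 183333.33333 / (1+0.078)^2 = 157762.54843
Total PV = 110151.07342 + 157762.54843 = 267913.62185

267913.62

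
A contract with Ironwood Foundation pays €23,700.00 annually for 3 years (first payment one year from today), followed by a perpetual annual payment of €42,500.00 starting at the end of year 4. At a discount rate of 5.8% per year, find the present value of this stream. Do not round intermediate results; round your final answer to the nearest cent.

PV of 3-year annuity: €23,700.00 × [1 − (1+0.058)^−3] / 0.058 = 63585.53263
Perpetuity value at year 3: €42,500.00 / 0.058 = 732758.62069
PV of perpetuity: 732758.62069 / (1+0.058)^3 = 618733.93138
Total PV = 63585.53263 + 618733.93138 = 682319.46401

€682319.46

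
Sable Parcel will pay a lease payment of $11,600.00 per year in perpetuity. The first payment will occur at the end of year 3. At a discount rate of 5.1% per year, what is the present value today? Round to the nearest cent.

$205912.34

Value at end of year 2: C / r = $11,600.00 / 0.051 = $227,450.9804
Discount to today: PV = $227,450.9804 / (1 + 0.051)^2 = $227,450.9804 / 1.104601 = $205,912.34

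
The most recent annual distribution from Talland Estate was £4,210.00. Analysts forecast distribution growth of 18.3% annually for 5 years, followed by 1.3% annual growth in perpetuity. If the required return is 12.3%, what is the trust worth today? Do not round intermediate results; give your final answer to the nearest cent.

£74969.08

D_1 = 4980.43000
D_2 = 5891.84869
D_3 = 6970.05700
D_4 = 8245.57743
D_5 = 9754.51810
Terminal value at year 5: TV = D_5×(1+g_2)/(r−g_2) = 9881.32684/0.11 = 89830.24397
P_0 = D_1/(1+r)^1 + D_2/(1+r)^2 + D_3/(1+r)^3 + D_4/(1+r)^4 + D_5/(1+r)^5 + TV/(1+r)^5
    = 4434.93321 + 4671.88423 + 4921.49514 + 5184.44235 + 5461.43838 + 50294.88250 = 74969.07581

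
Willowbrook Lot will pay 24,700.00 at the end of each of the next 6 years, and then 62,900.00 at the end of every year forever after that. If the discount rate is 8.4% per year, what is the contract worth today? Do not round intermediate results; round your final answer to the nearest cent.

574338.12

PV of 6-year annuity: 24,700.00 × [1 − (1+0.084)^−6] / 0.084 = 112812.66001
Perpetuity value at year 6: 62,900.00 / 0.084 = 748809.52381
PV of perpetuity: 748809.52381 / (1+0.084)^6 = 461525.46249
Total PV = 112812.66001 + 461525.46249 = 574338.12250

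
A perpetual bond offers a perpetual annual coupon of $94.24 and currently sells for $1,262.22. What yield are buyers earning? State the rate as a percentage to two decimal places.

P = C/r ⇒ r = C/P = $94.24/$1,262.22 = 0.074662

7.47%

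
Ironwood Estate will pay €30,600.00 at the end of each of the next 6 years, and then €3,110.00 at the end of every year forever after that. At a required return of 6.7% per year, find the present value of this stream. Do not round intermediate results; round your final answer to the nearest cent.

PV of 6-year annuity: €30,600.00 × [1 − (1+0.067)^−6] / 0.067 = 147216.80710
Perpetuity value at year 6: €3,110.00 / 0.067 = 46417.91045
PV of perpetuity: 46417.91045 / (1+0.067)^6 = 31455.67940
Total PV = 147216.80710 + 31455.67940 = 178672.48650

€178672.49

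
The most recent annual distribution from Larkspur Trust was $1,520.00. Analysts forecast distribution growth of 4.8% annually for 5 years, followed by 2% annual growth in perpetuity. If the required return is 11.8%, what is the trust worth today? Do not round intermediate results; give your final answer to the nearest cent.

$17736.42

D_1 = 1592.96000
D_2 = 1669.42208
D_3 = 1749.55434
D_4 = 1833.53295
D_5 = 1921.54253
Terminal value at year 5: TV = D_5×(1+g_2)/(r−g_2) = 1959.97338/0.098 = 19999.72837
P_0 = D_1/(1+r)^1 + D_2/(1+r)^2 + D_3/(1+r)^3 + D_4/(1+r)^4 + D_5/(1+r)^5 + TV/(1+r)^5
    = 1424.83005 + 1335.61887 + 1251.99336 + 1173.60379 + 1100.12234 + 11450.25291 = 17736.42133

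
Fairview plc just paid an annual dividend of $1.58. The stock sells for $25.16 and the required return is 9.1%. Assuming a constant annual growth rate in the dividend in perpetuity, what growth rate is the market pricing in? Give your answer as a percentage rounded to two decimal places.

P = D₀(1+g)/(r−g) ⇒ P(r−g) = D₀(1+g) ⇒ g(P+D₀) = P·r − D₀
g = (P·r − D₀)/(P + D₀) = ($25.16×0.091 − $1.58) / ($25.16 + $1.58) = 0.026536

2.65%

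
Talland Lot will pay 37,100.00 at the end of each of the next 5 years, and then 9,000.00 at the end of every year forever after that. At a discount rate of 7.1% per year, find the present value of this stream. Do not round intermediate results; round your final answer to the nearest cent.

PV of 5-year annuity: 37,100.00 × [1 − (1+0.071)^−5] / 0.071 = 151710.89321
Perpetuity value at year 5: 9,000.00 / 0.071 = 126760.56338
PV of perpetuity: 126760.56338 / (1+0.071)^5 = 89957.38174
Total PV = 151710.89321 + 89957.38174 = 241668.27495

241668.27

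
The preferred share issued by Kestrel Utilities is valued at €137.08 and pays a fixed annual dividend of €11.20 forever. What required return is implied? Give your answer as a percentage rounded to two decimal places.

8.17%

P = C/r ⇒ r = C/P = €11.20/€137.08 = 0.081704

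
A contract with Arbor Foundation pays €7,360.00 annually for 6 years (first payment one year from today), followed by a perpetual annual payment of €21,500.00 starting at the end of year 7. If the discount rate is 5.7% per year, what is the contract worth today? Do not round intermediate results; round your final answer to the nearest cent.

€307001.79

PV of 6-year annuity: €7,360.00 × [1 − (1+0.057)^−6] / 0.057 = 36535.16265
Perpetuity value at year 6: €21,500.00 / 0.057 = 377192.98246
PV of perpetuity: 377192.98246 / (1+0.057)^6 = 270466.62416
Total PV = 36535.16265 + 270466.62416 = 307001.78682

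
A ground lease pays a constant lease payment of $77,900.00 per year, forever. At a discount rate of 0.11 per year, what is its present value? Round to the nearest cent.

Level perpetuity: PV = C / r = $77,900.00 / 0.11 = $708,181.82

$708181.82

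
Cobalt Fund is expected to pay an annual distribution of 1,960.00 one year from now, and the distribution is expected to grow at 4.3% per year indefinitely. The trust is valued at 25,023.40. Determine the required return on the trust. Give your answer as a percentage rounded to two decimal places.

12.13%

P = D₁/(r − g) ⇒ r = D₁/P + g = 1,960.0000/25,023.40 + 0.043 = 0.078327 + 0.043 = 0.121327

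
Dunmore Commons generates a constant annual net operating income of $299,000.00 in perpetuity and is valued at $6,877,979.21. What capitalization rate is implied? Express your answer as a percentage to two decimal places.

P = C/r ⇒ r = C/P = $299,000.00/$6,877,979.21 = 0.043472

4.35%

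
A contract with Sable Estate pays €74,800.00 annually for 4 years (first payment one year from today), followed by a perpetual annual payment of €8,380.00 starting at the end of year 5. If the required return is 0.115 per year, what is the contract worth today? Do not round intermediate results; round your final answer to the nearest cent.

PV of 4-year annuity: €74,800.00 × [1 − (1+0.115)^−4] / 0.115 = 229607.11219
Perpetuity value at year 4: €8,380.00 / 0.115 = 72869.56522
PV of perpetuity: 72869.56522 / (1+0.115)^4 = 47146.20158
Total PV = 229607.11219 + 47146.20158 = 276753.31377

€276753.31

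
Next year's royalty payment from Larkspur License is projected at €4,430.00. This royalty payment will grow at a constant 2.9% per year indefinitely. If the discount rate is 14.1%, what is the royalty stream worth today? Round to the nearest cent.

€39553.57

Growing perpetuity: P = D₁ / (r − g) = €4,430.0000 / (0.141 − 0.029) = €39,553.57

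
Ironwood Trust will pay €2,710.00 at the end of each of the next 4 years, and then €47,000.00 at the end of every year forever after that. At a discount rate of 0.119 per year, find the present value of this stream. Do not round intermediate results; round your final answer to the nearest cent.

PV of 4-year annuity: €2,710.00 × [1 − (1+0.119)^−4] / 0.119 = 8248.58274
Perpetuity value at year 4: €47,000.00 / 0.119 = 394957.98319
PV of perpetuity: 394957.98319 / (1+0.119)^4 = 251901.38215
Total PV = 8248.58274 + 251901.38215 = 260149.96490

€260149.96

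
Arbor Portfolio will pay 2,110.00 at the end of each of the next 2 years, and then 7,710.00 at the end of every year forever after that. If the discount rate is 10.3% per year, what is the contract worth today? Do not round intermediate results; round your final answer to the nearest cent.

65174.35

PV of 2-year annuity: 2,110.00 × [1 − (1+0.103)^−2] / 0.103 = 3647.29342
Perpetuity value at year 2: 7,710.00 / 0.103 = 74854.36893
PV of perpetuity: 74854.36893 / (1+0.103)^2 = 61527.05506
Total PV = 3647.29342 + 61527.05506 = 65174.34848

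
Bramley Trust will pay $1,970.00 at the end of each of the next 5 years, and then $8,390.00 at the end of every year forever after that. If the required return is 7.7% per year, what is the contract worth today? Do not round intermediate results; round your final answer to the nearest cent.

$83123.88

PV of 5-year annuity: $1,970.00 × [1 − (1+0.077)^−5] / 0.077 = 7928.22596
Perpetuity value at year 5: $8,390.00 / 0.077 = 108961.03896
PV of perpetuity: 108961.03896 / (1+0.077)^5 = 75195.65024
Total PV = 7928.22596 + 75195.65024 = 83123.87620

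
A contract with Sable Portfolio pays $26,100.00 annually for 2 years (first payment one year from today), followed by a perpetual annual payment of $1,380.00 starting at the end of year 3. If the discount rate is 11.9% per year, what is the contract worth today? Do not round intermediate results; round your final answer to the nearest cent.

$53429.66

PV of 2-year annuity: $26,100.00 × [1 − (1+0.119)^−2] / 0.119 = 44168.36174
Perpetuity value at year 2: $1,380.00 / 0.119 = 11596.63866
PV of perpetuity: 11596.63866 / (1+0.119)^2 = 9261.29999
Total PV = 44168.36174 + 9261.29999 = 53429.66173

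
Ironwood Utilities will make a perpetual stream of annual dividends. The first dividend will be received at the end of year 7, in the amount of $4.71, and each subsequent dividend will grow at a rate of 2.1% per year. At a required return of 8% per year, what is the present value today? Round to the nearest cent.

$50.31

Value at end of year 6: C₁ / (r − g) = $4.71 / (0.08 − 0.021) = $79.8305
Discount to today: PV = $79.8305 / (1 + 0.08)^6 = $79.8305 / 1.586874 = $50.31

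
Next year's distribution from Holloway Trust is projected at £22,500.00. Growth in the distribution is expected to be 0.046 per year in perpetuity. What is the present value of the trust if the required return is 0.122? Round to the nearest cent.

Growing perpetuity: P = D₁ / (r − g) = £22,500.0000 / (0.122 − 0.046) = £296,052.63

£296052.63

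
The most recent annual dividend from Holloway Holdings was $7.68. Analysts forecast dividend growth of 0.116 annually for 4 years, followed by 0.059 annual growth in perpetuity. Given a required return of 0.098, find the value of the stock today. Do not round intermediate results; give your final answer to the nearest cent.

D_1 = 8.57088
D_2 = 9.56510
D_3 = 10.67465
D_4 = 11.91291
Terminal value at year 4: TV = D_4×(1+g_2)/(r−g_2) = 12.61578/0.039 = 323.48143
P_0 = D_1/(1+r)^1 + D_2/(1+r)^2 + D_3/(1+r)^3 + D_4/(1+r)^4 + TV/(1+r)^4
    = 7.80590 + 7.93387 + 8.06393 + 8.19613 + 222.55635 = 254.55618

$254.56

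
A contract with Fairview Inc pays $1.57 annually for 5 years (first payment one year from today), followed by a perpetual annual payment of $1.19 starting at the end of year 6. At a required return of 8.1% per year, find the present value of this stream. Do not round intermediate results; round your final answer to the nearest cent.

PV of 5-year annuity: $1.57 × [1 − (1+0.081)^−5] / 0.081 = 6.25207
Perpetuity value at year 5: $1.19 / 0.081 = 14.69136
PV of perpetuity: 14.69136 / (1+0.081)^5 = 9.95253
Total PV = 6.25207 + 9.95253 = 16.20460

$16.20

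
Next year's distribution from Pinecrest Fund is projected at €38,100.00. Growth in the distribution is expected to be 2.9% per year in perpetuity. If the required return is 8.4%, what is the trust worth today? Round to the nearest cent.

€692727.27

Growing perpetuity: P = D₁ / (r − g) = €38,100.0000 / (0.084 − 0.029) = €692,727.27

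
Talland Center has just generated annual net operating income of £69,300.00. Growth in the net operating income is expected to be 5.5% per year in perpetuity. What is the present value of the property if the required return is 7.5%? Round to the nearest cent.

D₁ = D₀ × (1 + g) = £69,300.00 × 1.055 = £73,111.5000
Growing perpetuity: P = D₁ / (r − g) = £73,111.5000 / (0.075 − 0.055) = £3,655,575.00

£3655575.00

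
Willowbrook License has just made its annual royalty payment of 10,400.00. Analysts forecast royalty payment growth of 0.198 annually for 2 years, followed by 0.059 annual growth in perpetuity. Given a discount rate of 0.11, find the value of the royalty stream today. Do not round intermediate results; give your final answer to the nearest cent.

D_1 = 12459.20000
D_2 = 14926.12160
Terminal value at year 2: TV = D_2×(1+g_2)/(r−g_2) = 15806.76277/0.051 = 309936.52499
P_0 = D_1/(1+r)^1 + D_2/(1+r)^2 + TV/(1+r)^2
    = 11224.50450 + 12114.37513 + 251551.43656 = 274890.31620

274890.32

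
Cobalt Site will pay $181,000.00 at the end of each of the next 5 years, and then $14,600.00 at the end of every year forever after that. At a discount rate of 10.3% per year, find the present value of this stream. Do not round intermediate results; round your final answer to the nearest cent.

$767729.75

PV of 5-year annuity: $181,000.00 × [1 − (1+0.103)^−5] / 0.103 = 680906.09309
Perpetuity value at year 5: $14,600.00 / 0.103 = 141747.57282
PV of perpetuity: 141747.57282 / (1+0.103)^5 = 86823.65591
Total PV = 680906.09309 + 86823.65591 = 767729.74901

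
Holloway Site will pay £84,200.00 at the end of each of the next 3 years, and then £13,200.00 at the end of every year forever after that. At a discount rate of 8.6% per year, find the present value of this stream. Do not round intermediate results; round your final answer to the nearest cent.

PV of 3-year annuity: £84,200.00 × [1 − (1+0.086)^−3] / 0.086 = 214663.63152
Perpetuity value at year 3: £13,200.00 / 0.086 = 153488.37209
PV of perpetuity: 153488.37209 / (1+0.086)^3 = 119835.64126
Total PV = 214663.63152 + 119835.64126 = 334499.27278

£334499.27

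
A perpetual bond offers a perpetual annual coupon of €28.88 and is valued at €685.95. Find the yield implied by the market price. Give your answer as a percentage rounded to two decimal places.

4.21%

P = C/r ⇒ r = C/P = €28.88/€685.95 = 0.042102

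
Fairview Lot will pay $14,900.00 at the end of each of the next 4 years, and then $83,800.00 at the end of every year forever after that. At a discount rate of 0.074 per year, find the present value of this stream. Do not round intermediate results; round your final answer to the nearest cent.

$901145.61

PV of 4-year annuity: $14,900.00 × [1 − (1+0.074)^−4] / 0.074 = 50017.03359
Perpetuity value at year 4: $83,800.00 / 0.074 = 1132432.43243
PV of perpetuity: 1132432.43243 / (1+0.074)^4 = 851128.57909
Total PV = 50017.03359 + 851128.57909 = 901145.61268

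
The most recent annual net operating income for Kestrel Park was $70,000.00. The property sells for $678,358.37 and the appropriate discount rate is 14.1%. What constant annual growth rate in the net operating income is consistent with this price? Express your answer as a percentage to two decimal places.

3.43%

P = D₀(1+g)/(r−g) ⇒ P(r−g) = D₀(1+g) ⇒ g(P+D₀) = P·r − D₀
g = (P·r − D₀)/(P + D₀) = ($678,358.37×0.141 − $70,000.00) / ($678,358.37 + $70,000.00) = 0.034273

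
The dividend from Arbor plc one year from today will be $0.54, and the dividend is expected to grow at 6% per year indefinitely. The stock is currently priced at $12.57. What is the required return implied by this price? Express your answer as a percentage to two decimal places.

10.30%

P = D₁/(r − g) ⇒ r = D₁/P + g = $0.5400/$12.57 + 0.06 = 0.042959 + 0.06 = 0.102959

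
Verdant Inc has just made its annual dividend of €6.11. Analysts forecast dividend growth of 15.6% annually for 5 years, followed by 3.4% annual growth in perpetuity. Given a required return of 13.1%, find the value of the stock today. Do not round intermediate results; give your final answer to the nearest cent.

D_1 = 7.06316
D_2 = 8.16501
D_3 = 9.43875
D_4 = 10.91120
D_5 = 12.61335
Terminal value at year 5: TV = D_5×(1+g_2)/(r−g_2) = 13.04220/0.097 = 134.45569
P_0 = D_1/(1+r)^1 + D_2/(1+r)^2 + D_3/(1+r)^3 + D_4/(1+r)^4 + D_5/(1+r)^5 + TV/(1+r)^5
    = 6.24506 + 6.38310 + 6.52419 + 6.66841 + 6.81581 + 72.65511 = 105.29168

€105.29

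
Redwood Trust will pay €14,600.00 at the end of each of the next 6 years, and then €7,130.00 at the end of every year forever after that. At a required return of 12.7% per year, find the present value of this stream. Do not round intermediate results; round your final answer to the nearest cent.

PV of 6-year annuity: €14,600.00 × [1 − (1+0.127)^−6] / 0.127 = 58855.10389
Perpetuity value at year 6: €7,130.00 / 0.127 = 56141.73228
PV of perpetuity: 56141.73228 / (1+0.127)^6 = 27399.47949
Total PV = 58855.10389 + 27399.47949 = 86254.58338

€86254.58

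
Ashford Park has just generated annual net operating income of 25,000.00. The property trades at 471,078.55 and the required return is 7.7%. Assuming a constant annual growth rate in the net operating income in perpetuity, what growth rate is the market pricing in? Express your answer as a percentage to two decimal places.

P = D₀(1+g)/(r−g) ⇒ P(r−g) = D₀(1+g) ⇒ g(P+D₀) = P·r − D₀
g = (P·r − D₀)/(P + D₀) = (471,078.55×0.077 − 25,000.00) / (471,078.55 + 25,000.00) = 0.022724

2.27%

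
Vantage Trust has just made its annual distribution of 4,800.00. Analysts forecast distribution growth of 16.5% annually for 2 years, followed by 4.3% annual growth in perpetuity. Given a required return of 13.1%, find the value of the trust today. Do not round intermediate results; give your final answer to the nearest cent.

70400.05

D_1 = 5592.00000
D_2 = 6514.68000
Terminal value at year 2: TV = D_2×(1+g_2)/(r−g_2) = 6794.81124/0.088 = 77213.76409
P_0 = D_1/(1+r)^1 + D_2/(1+r)^2 + TV/(1+r)^2
    = 4944.29708 + 5092.93201 + 60362.81914 = 70400.04823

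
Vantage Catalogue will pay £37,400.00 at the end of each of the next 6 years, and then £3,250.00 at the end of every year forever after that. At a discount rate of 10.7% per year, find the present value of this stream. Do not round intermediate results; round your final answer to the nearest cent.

PV of 6-year annuity: £37,400.00 × [1 − (1+0.107)^−6] / 0.107 = 159598.97938
Perpetuity value at year 6: £3,250.00 / 0.107 = 30373.83178
PV of perpetuity: 30373.83178 / (1+0.107)^6 = 16504.93651
Total PV = 159598.97938 + 16504.93651 = 176103.91589

£176103.92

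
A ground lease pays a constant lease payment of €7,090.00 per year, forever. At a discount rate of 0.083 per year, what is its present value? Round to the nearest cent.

Level perpetuity: PV = C / r = €7,090.00 / 0.083 = €85,421.69

€85421.69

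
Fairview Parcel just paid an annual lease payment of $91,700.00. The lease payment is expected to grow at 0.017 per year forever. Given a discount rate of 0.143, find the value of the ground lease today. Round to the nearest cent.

$740150.00

D₁ = D₀ × (1 + g) = $91,700.00 × 1.017 = $93,258.9000
Growing perpetuity: P = D₁ / (r − g) = $93,258.9000 / (0.143 − 0.017) = $740,150.00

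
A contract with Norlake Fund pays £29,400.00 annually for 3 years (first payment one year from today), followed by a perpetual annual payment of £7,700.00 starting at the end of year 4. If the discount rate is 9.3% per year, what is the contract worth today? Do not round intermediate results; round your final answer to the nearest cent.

PV of 3-year annuity: £29,400.00 × [1 − (1+0.093)^−3] / 0.093 = 74023.95570
Perpetuity value at year 3: £7,700.00 / 0.093 = 82795.69892
PV of perpetuity: 82795.69892 / (1+0.093)^3 = 63408.47243
Total PV = 74023.95570 + 63408.47243 = 137432.42813

£137432.43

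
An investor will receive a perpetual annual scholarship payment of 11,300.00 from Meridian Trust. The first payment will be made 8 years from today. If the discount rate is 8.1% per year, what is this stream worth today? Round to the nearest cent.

80874.86

Value at end of year 7: C / r = 11,300.00 / 0.081 = 139,506.1728
Discount to today: PV = 139,506.1728 / (1 + 0.081)^7 = 139,506.1728 / 1.724963 = 80,874.86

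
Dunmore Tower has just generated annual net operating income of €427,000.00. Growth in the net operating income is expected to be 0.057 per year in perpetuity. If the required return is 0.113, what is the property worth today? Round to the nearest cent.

€8059625.00

D₁ = D₀ × (1 + g) = €427,000.00 × 1.057 = €451,339.0000
Growing perpetuity: P = D₁ / (r − g) = €451,339.0000 / (0.113 − 0.057) = €8,059,625.00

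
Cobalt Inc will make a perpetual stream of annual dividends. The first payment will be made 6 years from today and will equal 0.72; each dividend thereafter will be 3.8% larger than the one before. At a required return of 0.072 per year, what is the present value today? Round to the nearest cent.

Value at end of year 5: C₁ / (r − g) = 0.72 / (0.072 − 0.038) = 21.1765
Discount to today: PV = 21.1765 / (1 + 0.072)^5 = 21.1765 / 1.415709 = 14.96

14.96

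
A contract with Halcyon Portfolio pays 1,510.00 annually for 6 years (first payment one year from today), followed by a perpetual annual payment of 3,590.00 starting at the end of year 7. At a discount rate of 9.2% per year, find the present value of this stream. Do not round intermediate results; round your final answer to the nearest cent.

PV of 6-year annuity: 1,510.00 × [1 − (1+0.092)^−6] / 0.092 = 6733.53533
Perpetuity value at year 6: 3,590.00 / 0.092 = 39021.73913
PV of perpetuity: 39021.73913 / (1+0.092)^6 = 23012.87036
Total PV = 6733.53533 + 23012.87036 = 29746.40570

29746.41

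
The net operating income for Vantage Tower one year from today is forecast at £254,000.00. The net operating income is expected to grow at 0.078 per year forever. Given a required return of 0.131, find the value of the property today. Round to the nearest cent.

£4792452.83

Growing perpetuity: P = D₁ / (r − g) = £254,000.0000 / (0.131 − 0.078) = £4,792,452.83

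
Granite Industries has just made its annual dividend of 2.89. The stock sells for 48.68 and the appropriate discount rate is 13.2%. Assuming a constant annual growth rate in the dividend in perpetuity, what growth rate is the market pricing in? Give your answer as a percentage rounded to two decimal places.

P = D₀(1+g)/(r−g) ⇒ P(r−g) = D₀(1+g) ⇒ g(P+D₀) = P·r − D₀
g = (P·r − D₀)/(P + D₀) = (48.68×0.132 − 2.89) / (48.68 + 2.89) = 0.068562

6.86%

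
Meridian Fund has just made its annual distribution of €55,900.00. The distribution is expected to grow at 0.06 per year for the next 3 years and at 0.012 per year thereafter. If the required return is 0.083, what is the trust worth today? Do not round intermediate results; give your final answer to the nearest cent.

D_1 = 59254.00000
D_2 = 62809.24000
D_3 = 66577.79440
Terminal value at year 3: TV = D_3×(1+g_2)/(r−g_2) = 67376.72793/0.071 = 948967.99905
P_0 = D_1/(1+r)^1 + D_2/(1+r)^2 + D_3/(1+r)^3 + TV/(1+r)^3
    = 54712.83472 + 53550.88163 + 52413.60529 + 747078.43026 = 907755.75190

€907755.75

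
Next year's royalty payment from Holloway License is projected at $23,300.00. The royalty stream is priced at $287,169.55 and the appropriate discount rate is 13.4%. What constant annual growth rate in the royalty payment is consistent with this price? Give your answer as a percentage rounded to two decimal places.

5.29%

P = D₁/(r−g) ⇒ g = r − D₁/P = 0.134 − $23,300.00/$287,169.55 = 0.052863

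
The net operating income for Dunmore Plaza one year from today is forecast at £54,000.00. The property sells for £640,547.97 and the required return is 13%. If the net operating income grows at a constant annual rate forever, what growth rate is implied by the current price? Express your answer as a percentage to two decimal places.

P = D₁/(r−g) ⇒ g = r − D₁/P = 0.13 − £54,000.00/£640,547.97 = 0.045697

4.57%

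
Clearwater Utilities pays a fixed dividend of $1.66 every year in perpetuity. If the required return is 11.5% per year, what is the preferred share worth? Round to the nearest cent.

Level perpetuity: PV = C / r = $1.66 / 0.115 = $14.43

$14.43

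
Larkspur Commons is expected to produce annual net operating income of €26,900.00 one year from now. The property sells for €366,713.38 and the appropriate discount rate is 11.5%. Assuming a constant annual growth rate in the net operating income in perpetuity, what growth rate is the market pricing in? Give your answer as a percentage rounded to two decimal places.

P = D₁/(r−g) ⇒ g = r − D₁/P = 0.115 − €26,900.00/€366,713.38 = 0.041646

4.16%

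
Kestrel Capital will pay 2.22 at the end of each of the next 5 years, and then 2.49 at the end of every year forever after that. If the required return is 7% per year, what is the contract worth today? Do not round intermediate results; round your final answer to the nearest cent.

34.46

PV of 5-year annuity: 2.22 × [1 − (1+0.07)^−5] / 0.07 = 9.10244
Perpetuity value at year 5: 2.49 / 0.07 = 35.57143
PV of perpetuity: 35.57143 / (1+0.07)^5 = 25.36194
Total PV = 9.10244 + 25.36194 = 34.46438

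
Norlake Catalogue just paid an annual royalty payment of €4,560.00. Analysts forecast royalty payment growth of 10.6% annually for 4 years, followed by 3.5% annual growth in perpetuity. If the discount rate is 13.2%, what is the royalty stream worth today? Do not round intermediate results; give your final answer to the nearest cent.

€61553.63

D_1 = 5043.36000
D_2 = 5577.95616
D_3 = 6169.21951
D_4 = 6823.15678
Terminal value at year 4: TV = D_4×(1+g_2)/(r−g_2) = 7061.96727/0.097 = 72803.78628
P_0 = D_1/(1+r)^1 + D_2/(1+r)^2 + D_3/(1+r)^3 + D_4/(1+r)^4 + TV/(1+r)^4
    = 4455.26502 + 4352.93561 + 4252.95652 + 4155.27378 + 44337.19957 = 61553.63049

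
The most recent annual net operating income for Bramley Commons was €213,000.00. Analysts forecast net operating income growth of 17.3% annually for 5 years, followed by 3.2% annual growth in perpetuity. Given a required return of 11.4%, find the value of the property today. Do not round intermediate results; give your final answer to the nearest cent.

€4716489.50

D_1 = 249849.00000
D_2 = 293072.87700
D_3 = 343774.48472
D_4 = 403247.47058
D_5 = 473009.28299
Terminal value at year 5: TV = D_5×(1+g_2)/(r−g_2) = 488145.58004/0.082 = 5952994.87858
P_0 = D_1/(1+r)^1 + D_2/(1+r)^2 + D_3/(1+r)^3 + D_4/(1+r)^4 + D_5/(1+r)^5 + TV/(1+r)^5
    = 224280.96948 + 236159.40503 + 248666.94982 + 261836.92292 + 275704.40807 + 3469840.84300 = 4716489.49831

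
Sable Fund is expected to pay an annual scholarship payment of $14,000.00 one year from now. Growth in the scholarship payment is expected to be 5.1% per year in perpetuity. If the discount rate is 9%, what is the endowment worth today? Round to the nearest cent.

Growing perpetuity: P = D₁ / (r − g) = $14,000.0000 / (0.09 − 0.051) = $358,974.36

$358974.36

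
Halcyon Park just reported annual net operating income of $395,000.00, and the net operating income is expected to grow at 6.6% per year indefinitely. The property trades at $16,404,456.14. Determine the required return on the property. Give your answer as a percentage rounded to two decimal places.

9.17%

D₁ = $395,000.00 × 1.066 = $421,070.0000
P = D₁/(r − g) ⇒ r = D₁/P + g = $421,070.0000/$16,404,456.14 + 0.066 = 0.025668 + 0.066 = 0.091668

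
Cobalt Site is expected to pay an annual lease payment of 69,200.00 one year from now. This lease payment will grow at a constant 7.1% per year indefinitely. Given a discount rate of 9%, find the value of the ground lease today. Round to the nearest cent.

Growing perpetuity: P = D₁ / (r − g) = 69,200.0000 / (0.09 − 0.071) = 3,642,105.26

3642105.26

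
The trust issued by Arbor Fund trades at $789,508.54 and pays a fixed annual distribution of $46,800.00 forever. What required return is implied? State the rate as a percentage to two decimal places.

P = C/r ⇒ r = C/P = $46,800.00/$789,508.54 = 0.059277

5.93%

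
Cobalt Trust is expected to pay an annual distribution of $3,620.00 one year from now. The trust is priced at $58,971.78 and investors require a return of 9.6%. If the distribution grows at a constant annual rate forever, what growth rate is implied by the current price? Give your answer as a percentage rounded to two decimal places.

P = D₁/(r−g) ⇒ g = r − D₁/P = 0.096 − $3,620.00/$58,971.78 = 0.034615

3.46%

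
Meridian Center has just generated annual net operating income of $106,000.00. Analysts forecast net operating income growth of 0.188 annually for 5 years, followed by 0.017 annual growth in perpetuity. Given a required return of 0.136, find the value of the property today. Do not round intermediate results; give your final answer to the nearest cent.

$1740484.72

D_1 = 125928.00000
D_2 = 149602.46400
D_3 = 177727.72723
D_4 = 211140.53995
D_5 = 250834.96146
Terminal value at year 5: TV = D_5×(1+g_2)/(r−g_2) = 255099.15581/0.119 = 2143690.38494
P_0 = D_1/(1+r)^1 + D_2/(1+r)^2 + D_3/(1+r)^3 + D_4/(1+r)^4 + D_5/(1+r)^5 + TV/(1+r)^5
    = 110852.11268 + 115926.32910 + 121232.81600 + 126782.20546 + 132585.61627 + 1133105.64497 = 1740484.72448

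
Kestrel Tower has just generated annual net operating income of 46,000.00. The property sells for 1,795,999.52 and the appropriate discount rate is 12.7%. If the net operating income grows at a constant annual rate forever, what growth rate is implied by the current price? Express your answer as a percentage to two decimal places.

9.89%

P = D₀(1+g)/(r−g) ⇒ P(r−g) = D₀(1+g) ⇒ g(P+D₀) = P·r − D₀
g = (P·r − D₀)/(P + D₀) = (1,795,999.52×0.127 − 46,000.00) / (1,795,999.52 + 46,000.00) = 0.098856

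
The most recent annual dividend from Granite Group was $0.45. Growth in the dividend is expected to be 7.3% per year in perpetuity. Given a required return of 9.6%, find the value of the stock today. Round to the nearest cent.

D₁ = D₀ × (1 + g) = $0.45 × 1.073 = $0.4829
Growing perpetuity: P = D₁ / (r − g) = $0.4829 / (0.096 − 0.073) = $20.99

$20.99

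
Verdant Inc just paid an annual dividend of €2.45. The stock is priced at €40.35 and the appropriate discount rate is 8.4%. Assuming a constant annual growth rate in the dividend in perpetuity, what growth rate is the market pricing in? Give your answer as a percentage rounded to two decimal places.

2.19%

P = D₀(1+g)/(r−g) ⇒ P(r−g) = D₀(1+g) ⇒ g(P+D₀) = P·r − D₀
g = (P·r − D₀)/(P + D₀) = (€40.35×0.084 − €2.45) / (€40.35 + €2.45) = 0.021949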